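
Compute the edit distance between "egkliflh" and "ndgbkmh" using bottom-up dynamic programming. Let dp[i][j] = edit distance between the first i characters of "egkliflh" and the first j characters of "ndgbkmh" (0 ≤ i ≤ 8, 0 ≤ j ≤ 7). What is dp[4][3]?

4

   ''  n  d  g  b  k  m  h
''  0  1  2  3  4  5  6  7
 e  1  1  2  3  4  5  6  7
 g  2  2  2  2  3  4  5  6
 k  3  3  3  3  3  3  4  5
 l  4  4  4  4  4  4  4  5
 i  5  5  5  5  5  5  5  5
 f  6  6  6  6  6  6  6  6
 l  7  7  7  7  7  7  7  7
 h  8  8  8  8  8  8  8  7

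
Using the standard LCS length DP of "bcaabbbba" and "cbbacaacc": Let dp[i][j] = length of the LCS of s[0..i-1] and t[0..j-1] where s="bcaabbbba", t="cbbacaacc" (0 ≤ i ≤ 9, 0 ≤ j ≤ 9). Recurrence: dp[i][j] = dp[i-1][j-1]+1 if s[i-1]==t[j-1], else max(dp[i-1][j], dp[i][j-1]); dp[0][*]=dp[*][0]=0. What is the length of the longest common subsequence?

   ''  c  b  b  a  c  a  a  c  c
''  0  0  0  0  0  0  0  0  0  0
 b  0  0  1  1  1  1  1  1  1  1
 c  0  1  1  1  1  2  2  2  2  2
 a  0  1  1  1  2  2  3  3  3  3
 a  0  1  1  1  2  2  3  4  4  4
 b  0  1  2  2  2  2  3  4  4  4
 b  0  1  2  3  3  3  3  4  4  4
 b  0  1  2  3  3  3  3  4  4  4
 b  0  1  2  3  3  3  3  4  4  4
 a  0  1  2  3  4  4  4  4  4  4

4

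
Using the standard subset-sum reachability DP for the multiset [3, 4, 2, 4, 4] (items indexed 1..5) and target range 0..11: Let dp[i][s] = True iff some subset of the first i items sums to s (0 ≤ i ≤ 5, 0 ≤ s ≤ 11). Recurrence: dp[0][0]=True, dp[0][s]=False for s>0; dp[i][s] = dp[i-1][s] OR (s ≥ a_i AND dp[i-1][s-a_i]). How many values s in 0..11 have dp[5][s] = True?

11

i\s   0   1   2   3   4   5   6   7   8   9  10  11
  0   T   F   F   F   F   F   F   F   F   F   F   F
  1   T   F   F   T   F   F   F   F   F   F   F   F
  2   T   F   F   T   T   F   F   T   F   F   F   F
  3   T   F   T   T   T   T   T   T   F   T   F   F
  4   T   F   T   T   T   T   T   T   T   T   T   T
  5   T   F   T   T   T   T   T   T   T   T   T   T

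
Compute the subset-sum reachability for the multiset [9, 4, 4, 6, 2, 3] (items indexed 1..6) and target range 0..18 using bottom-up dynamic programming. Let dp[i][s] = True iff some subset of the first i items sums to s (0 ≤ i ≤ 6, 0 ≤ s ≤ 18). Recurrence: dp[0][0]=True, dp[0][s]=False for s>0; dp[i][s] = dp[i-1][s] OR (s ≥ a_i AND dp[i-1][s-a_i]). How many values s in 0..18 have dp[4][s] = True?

10

i\s   0   1   2   3   4   5   6   7   8   9  10  11  12  13  14  15  16  17  18
  0   T   F   F   F   F   F   F   F   F   F   F   F   F   F   F   F   F   F   F
  1   T   F   F   F   F   F   F   F   F   T   F   F   F   F   F   F   F   F   F
  2   T   F   F   F   T   F   F   F   F   T   F   F   F   T   F   F   F   F   F
  3   T   F   F   F   T   F   F   F   T   T   F   F   F   T   F   F   F   T   F
  4   T   F   F   F   T   F   T   F   T   T   T   F   F   T   T   T   F   T   F
  5   T   F   T   F   T   F   T   F   T   T   T   T   T   T   T   T   T   T   F
  6   T   F   T   T   T   T   T   T   T   T   T   T   T   T   T   T   T   T   T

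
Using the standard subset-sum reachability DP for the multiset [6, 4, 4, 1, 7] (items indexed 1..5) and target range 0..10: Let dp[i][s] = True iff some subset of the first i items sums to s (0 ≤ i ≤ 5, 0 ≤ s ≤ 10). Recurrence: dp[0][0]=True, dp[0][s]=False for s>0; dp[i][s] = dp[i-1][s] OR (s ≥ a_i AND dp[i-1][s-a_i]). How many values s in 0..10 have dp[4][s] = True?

i\s   0   1   2   3   4   5   6   7   8   9  10
  0   T   F   F   F   F   F   F   F   F   F   F
  1   T   F   F   F   F   F   T   F   F   F   F
  2   T   F   F   F   T   F   T   F   F   F   T
  3   T   F   F   F   T   F   T   F   T   F   T
  4   T   T   F   F   T   T   T   T   T   T   T
  5   T   T   F   F   T   T   T   T   T   T   T

9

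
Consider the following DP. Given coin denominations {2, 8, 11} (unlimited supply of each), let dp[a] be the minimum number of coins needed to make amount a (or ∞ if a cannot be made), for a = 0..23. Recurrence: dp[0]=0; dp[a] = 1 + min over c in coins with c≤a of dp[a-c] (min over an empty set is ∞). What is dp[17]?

 a  0  1  2  3  4  5  6  7  8  9 10 11 12 13 14 15 16 17 18 19 20 21 22 23
dp  0  -  1  -  2  -  3  -  1  -  2  1  3  2  4  3  2  4  3  2  4  3  2  4
(- denotes ∞ / unreachable)

4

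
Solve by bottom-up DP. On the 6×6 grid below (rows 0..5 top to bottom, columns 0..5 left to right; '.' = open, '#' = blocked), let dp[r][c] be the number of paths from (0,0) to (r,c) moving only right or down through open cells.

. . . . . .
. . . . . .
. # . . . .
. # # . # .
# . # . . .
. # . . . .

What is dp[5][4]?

r\c   0   1   2   3   4   5
  0   1   1   1   1   1   1
  1   1   2   3   4   5   6
  2   1   0   3   7  12  18
  3   1   0   0   7   0  18
  4   0   0   0   7   7  25
  5   0   0   0   7  14  39

14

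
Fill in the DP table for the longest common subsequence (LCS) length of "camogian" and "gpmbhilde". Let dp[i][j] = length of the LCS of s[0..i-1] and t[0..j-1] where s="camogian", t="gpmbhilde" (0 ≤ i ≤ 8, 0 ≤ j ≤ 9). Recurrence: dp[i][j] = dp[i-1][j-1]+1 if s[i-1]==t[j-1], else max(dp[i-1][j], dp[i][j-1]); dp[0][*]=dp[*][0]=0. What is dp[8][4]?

1

   ''  g  p  m  b  h  i  l  d  e
''  0  0  0  0  0  0  0  0  0  0
 c  0  0  0  0  0  0  0  0  0  0
 a  0  0  0  0  0  0  0  0  0  0
 m  0  0  0  1  1  1  1  1  1  1
 o  0  0  0  1  1  1  1  1  1  1
 g  0  1  1  1  1  1  1  1  1  1
 i  0  1  1  1  1  1  2  2  2  2
 a  0  1  1  1  1  1  2  2  2  2
 n  0  1  1  1  1  1  2  2  2  2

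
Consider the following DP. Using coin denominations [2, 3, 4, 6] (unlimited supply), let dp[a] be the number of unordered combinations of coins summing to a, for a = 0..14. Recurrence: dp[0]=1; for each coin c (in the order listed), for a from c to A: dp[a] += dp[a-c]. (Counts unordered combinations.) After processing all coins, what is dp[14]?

13

after  coin     0     1     2     3     4     5     6     7     8     9    10    11    12    13    14
          2     1     0     1     0     1     0     1     0     1     0     1     0     1     0     1
          3     1     0     1     1     1     1     2     1     2     2     2     2     3     2     3
          4     1     0     1     1     2     1     3     2     4     3     5     4     7     5     8
          6     1     0     1     1     2     1     4     2     5     4     7     5    11     7    13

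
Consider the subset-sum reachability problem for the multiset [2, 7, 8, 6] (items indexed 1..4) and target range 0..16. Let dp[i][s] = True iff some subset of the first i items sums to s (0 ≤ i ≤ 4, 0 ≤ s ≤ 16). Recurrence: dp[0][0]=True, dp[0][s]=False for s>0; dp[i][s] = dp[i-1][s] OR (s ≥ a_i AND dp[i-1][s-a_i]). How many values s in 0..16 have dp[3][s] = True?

7

i\s   0   1   2   3   4   5   6   7   8   9  10  11  12  13  14  15  16
  0   T   F   F   F   F   F   F   F   F   F   F   F   F   F   F   F   F
  1   T   F   T   F   F   F   F   F   F   F   F   F   F   F   F   F   F
  2   T   F   T   F   F   F   F   T   F   T   F   F   F   F   F   F   F
  3   T   F   T   F   F   F   F   T   T   T   T   F   F   F   F   T   F
  4   T   F   T   F   F   F   T   T   T   T   T   F   F   T   T   T   T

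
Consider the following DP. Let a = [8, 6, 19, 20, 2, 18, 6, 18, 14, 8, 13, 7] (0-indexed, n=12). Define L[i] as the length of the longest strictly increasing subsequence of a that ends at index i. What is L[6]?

   i    0    1    2    3    4    5    6    7    8    9   10   11
a[i]    8    6   19   20    2   18    6   18   14    8   13    7
L[i]    1    1    2    3    1    2    2    3    3    3    4    3

2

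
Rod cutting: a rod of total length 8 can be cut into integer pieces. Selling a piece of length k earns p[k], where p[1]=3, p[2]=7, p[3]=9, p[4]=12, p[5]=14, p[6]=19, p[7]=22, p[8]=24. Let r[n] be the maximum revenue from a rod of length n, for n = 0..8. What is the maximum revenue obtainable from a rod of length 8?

   n    0    1    2    3    4    5    6    7    8
r[n]    0    3    7   10   14   17   21   24   28

28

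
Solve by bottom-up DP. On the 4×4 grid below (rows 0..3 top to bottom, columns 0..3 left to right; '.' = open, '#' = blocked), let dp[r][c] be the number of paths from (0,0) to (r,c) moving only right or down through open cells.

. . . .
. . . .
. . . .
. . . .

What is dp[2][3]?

10

r\c   0   1   2   3
  0   1   1   1   1
  1   1   2   3   4
  2   1   3   6  10
  3   1   4  10  20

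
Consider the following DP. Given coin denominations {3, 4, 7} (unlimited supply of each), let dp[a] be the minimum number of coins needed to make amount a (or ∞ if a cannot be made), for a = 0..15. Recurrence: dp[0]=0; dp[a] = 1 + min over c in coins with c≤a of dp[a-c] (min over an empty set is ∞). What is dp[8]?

 a  0  1  2  3  4  5  6  7  8  9 10 11 12 13 14 15
dp  0  -  -  1  1  -  2  1  2  3  2  2  3  3  2  3
(- denotes ∞ / unreachable)

2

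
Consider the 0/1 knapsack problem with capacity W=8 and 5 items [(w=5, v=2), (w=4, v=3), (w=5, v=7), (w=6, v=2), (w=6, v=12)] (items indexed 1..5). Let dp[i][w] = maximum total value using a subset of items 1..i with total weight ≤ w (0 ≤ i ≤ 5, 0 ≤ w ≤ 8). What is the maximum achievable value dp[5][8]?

12

i\w   0   1   2   3   4   5   6   7   8
  0   0   0   0   0   0   0   0   0   0
  1   0   0   0   0   0   2   2   2   2
  2   0   0   0   0   3   3   3   3   3
  3   0   0   0   0   3   7   7   7   7
  4   0   0   0   0   3   7   7   7   7
  5   0   0   0   0   3   7  12  12  12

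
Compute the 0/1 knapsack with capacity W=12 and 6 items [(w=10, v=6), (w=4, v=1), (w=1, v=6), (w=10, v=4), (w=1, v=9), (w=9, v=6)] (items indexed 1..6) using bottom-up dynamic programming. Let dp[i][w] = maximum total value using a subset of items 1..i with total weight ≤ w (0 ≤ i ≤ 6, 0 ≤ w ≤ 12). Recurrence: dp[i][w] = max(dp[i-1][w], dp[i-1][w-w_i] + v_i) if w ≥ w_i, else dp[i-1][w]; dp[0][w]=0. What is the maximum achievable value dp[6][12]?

i\w   0   1   2   3   4   5   6   7   8   9  10  11  12
  0   0   0   0   0   0   0   0   0   0   0   0   0   0
  1   0   0   0   0   0   0   0   0   0   0   6   6   6
  2   0   0   0   0   1   1   1   1   1   1   6   6   6
  3   0   6   6   6   6   7   7   7   7   7   7  12  12
  4   0   6   6   6   6   7   7   7   7   7   7  12  12
  5   0   9  15  15  15  15  16  16  16  16  16  16  21
  6   0   9  15  15  15  15  16  16  16  16  16  21  21

21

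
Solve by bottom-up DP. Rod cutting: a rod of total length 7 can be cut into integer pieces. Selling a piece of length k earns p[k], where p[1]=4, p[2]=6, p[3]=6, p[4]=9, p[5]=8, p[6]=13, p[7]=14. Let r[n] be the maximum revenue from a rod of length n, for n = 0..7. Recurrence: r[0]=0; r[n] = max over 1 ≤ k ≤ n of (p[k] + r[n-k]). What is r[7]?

28

   n    0    1    2    3    4    5    6    7
r[n]    0    4    8   12   16   20   24   28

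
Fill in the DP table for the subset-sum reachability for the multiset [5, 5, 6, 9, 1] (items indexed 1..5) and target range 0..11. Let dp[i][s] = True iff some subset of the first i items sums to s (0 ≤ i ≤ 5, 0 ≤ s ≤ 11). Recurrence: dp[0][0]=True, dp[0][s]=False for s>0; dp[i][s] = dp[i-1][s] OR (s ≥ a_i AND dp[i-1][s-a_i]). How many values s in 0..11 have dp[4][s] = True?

6

i\s   0   1   2   3   4   5   6   7   8   9  10  11
  0   T   F   F   F   F   F   F   F   F   F   F   F
  1   T   F   F   F   F   T   F   F   F   F   F   F
  2   T   F   F   F   F   T   F   F   F   F   T   F
  3   T   F   F   F   F   T   T   F   F   F   T   T
  4   T   F   F   F   F   T   T   F   F   T   T   T
  5   T   T   F   F   F   T   T   T   F   T   T   T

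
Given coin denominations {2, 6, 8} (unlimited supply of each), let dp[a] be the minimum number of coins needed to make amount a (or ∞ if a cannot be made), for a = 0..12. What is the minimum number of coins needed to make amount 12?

 a  0  1  2  3  4  5  6  7  8  9 10 11 12
dp  0  -  1  -  2  -  1  -  1  -  2  -  2
(- denotes ∞ / unreachable)

2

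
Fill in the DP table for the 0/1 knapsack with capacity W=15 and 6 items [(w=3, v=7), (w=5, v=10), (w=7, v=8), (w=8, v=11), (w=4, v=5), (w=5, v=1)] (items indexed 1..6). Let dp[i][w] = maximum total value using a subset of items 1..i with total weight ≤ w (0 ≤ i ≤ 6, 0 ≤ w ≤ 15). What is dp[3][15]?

25

i\w   0   1   2   3   4   5   6   7   8   9  10  11  12  13  14  15
  0   0   0   0   0   0   0   0   0   0   0   0   0   0   0   0   0
  1   0   0   0   7   7   7   7   7   7   7   7   7   7   7   7   7
  2   0   0   0   7   7  10  10  10  17  17  17  17  17  17  17  17
  3   0   0   0   7   7  10  10  10  17  17  17  17  18  18  18  25
  4   0   0   0   7   7  10  10  10  17  17  17  18  18  21  21  25
  5   0   0   0   7   7  10  10  12  17  17  17  18  22  22  22  25
  6   0   0   0   7   7  10  10  12  17  17  17  18  22  22  22  25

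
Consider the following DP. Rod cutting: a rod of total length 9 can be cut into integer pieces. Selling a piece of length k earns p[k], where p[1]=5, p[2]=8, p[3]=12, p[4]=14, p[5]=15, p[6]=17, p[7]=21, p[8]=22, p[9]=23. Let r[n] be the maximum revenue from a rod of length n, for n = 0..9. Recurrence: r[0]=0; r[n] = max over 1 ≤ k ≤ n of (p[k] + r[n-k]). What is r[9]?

   n    0    1    2    3    4    5    6    7    8    9
r[n]    0    5   10   15   20   25   30   35   40   45

45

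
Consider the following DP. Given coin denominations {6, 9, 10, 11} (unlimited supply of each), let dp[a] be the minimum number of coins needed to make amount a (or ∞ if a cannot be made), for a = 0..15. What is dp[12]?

2

 a  0  1  2  3  4  5  6  7  8  9 10 11 12 13 14 15
dp  0  -  -  -  -  -  1  -  -  1  1  1  2  -  -  2
(- denotes ∞ / unreachable)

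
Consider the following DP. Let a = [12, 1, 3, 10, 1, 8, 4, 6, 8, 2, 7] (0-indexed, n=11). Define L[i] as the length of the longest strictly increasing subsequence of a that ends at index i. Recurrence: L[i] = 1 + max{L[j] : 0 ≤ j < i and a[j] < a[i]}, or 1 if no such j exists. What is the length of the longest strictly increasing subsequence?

5

   i    0    1    2    3    4    5    6    7    8    9   10
a[i]   12    1    3   10    1    8    4    6    8    2    7
L[i]    1    1    2    3    1    3    3    4    5    2    5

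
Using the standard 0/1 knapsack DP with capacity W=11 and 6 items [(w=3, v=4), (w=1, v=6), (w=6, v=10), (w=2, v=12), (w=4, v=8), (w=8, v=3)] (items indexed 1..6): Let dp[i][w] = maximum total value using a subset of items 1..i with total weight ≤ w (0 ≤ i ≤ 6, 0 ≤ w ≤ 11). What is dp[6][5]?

18

i\w   0   1   2   3   4   5   6   7   8   9  10  11
  0   0   0   0   0   0   0   0   0   0   0   0   0
  1   0   0   0   4   4   4   4   4   4   4   4   4
  2   0   6   6   6  10  10  10  10  10  10  10  10
  3   0   6   6   6  10  10  10  16  16  16  20  20
  4   0   6  12  18  18  18  22  22  22  28  28  28
  5   0   6  12  18  18  18  22  26  26  28  30  30
  6   0   6  12  18  18  18  22  26  26  28  30  30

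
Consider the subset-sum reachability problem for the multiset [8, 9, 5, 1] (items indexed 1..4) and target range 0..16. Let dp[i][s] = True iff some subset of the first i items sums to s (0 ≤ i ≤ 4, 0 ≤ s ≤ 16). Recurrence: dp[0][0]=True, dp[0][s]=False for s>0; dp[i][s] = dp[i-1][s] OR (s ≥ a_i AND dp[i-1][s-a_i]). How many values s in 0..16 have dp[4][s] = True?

i\s   0   1   2   3   4   5   6   7   8   9  10  11  12  13  14  15  16
  0   T   F   F   F   F   F   F   F   F   F   F   F   F   F   F   F   F
  1   T   F   F   F   F   F   F   F   T   F   F   F   F   F   F   F   F
  2   T   F   F   F   F   F   F   F   T   T   F   F   F   F   F   F   F
  3   T   F   F   F   F   T   F   F   T   T   F   F   F   T   T   F   F
  4   T   T   F   F   F   T   T   F   T   T   T   F   F   T   T   T   F

10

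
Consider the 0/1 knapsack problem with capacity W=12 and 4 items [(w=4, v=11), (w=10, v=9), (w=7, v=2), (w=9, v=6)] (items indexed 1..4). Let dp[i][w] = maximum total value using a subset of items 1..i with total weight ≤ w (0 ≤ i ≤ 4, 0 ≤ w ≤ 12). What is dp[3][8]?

11

i\w   0   1   2   3   4   5   6   7   8   9  10  11  12
  0   0   0   0   0   0   0   0   0   0   0   0   0   0
  1   0   0   0   0  11  11  11  11  11  11  11  11  11
  2   0   0   0   0  11  11  11  11  11  11  11  11  11
  3   0   0   0   0  11  11  11  11  11  11  11  13  13
  4   0   0   0   0  11  11  11  11  11  11  11  13  13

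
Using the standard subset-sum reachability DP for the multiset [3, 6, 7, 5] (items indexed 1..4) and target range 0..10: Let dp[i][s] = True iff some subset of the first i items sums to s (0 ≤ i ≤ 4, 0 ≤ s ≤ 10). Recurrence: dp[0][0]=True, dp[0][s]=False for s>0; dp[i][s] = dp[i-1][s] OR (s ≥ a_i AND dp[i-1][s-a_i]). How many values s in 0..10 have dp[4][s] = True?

8

i\s   0   1   2   3   4   5   6   7   8   9  10
  0   T   F   F   F   F   F   F   F   F   F   F
  1   T   F   F   T   F   F   F   F   F   F   F
  2   T   F   F   T   F   F   T   F   F   T   F
  3   T   F   F   T   F   F   T   T   F   T   T
  4   T   F   F   T   F   T   T   T   T   T   T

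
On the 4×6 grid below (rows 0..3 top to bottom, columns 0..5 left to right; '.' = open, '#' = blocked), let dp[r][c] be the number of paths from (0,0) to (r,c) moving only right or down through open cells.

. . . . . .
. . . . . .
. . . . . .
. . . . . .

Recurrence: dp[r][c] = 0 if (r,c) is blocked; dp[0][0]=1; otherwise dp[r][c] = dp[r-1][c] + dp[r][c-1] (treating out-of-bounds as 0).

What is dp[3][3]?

r\c   0   1   2   3   4   5
  0   1   1   1   1   1   1
  1   1   2   3   4   5   6
  2   1   3   6  10  15  21
  3   1   4  10  20  35  56

20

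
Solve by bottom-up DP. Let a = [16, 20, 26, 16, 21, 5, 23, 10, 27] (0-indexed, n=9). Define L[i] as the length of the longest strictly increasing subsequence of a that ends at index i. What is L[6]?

   i    0    1    2    3    4    5    6    7    8
a[i]   16   20   26   16   21    5   23   10   27
L[i]    1    2    3    1    3    1    4    2    5

4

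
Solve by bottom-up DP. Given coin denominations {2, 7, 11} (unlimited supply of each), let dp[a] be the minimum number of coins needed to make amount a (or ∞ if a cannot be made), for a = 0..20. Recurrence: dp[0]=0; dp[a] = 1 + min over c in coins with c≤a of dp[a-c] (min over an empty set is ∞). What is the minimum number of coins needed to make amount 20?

3

 a  0  1  2  3  4  5  6  7  8  9 10 11 12 13 14 15 16 17 18 19 20
dp  0  -  1  -  2  -  3  1  4  2  5  1  6  2  2  3  3  4  2  5  3
(- denotes ∞ / unreachable)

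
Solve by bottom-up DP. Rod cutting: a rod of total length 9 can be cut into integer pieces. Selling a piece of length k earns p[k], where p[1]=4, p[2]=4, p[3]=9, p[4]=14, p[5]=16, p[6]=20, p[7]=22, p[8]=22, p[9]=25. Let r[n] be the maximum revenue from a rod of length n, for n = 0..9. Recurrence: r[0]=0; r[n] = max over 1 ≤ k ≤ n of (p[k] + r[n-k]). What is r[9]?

   n    0    1    2    3    4    5    6    7    8    9
r[n]    0    4    8   12   16   20   24   28   32   36

36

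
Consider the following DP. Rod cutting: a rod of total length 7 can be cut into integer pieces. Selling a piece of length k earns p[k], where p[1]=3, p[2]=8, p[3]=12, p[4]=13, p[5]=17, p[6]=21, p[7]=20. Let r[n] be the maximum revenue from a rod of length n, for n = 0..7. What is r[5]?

20

   n    0    1    2    3    4    5    6    7
r[n]    0    3    8   12   16   20   24   28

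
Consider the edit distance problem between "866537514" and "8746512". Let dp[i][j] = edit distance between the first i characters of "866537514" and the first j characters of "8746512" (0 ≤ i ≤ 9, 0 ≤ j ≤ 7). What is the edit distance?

   ''  8  7  4  6  5  1  2
''  0  1  2  3  4  5  6  7
 8  1  0  1  2  3  4  5  6
 6  2  1  1  2  2  3  4  5
 6  3  2  2  2  2  3  4  5
 5  4  3  3  3  3  2  3  4
 3  5  4  4  4  4  3  3  4
 7  6  5  4  5  5  4  4  4
 5  7  6  5  5  6  5  5  5
 1  8  7  6  6  6  6  5  6
 4  9  8  7  6  7  7  6  6

6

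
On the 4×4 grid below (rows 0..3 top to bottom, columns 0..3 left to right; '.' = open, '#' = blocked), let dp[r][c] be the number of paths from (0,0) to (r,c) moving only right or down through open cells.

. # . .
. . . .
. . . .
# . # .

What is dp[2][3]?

r\c   0   1   2   3
  0   1   0   0   0
  1   1   1   1   1
  2   1   2   3   4
  3   0   2   0   4

4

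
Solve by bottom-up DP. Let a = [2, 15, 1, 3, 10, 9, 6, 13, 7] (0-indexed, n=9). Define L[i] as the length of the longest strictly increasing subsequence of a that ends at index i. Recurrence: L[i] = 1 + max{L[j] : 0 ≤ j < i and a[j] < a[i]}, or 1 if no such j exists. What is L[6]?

   i    0    1    2    3    4    5    6    7    8
a[i]    2   15    1    3   10    9    6   13    7
L[i]    1    2    1    2    3    3    3    4    4

3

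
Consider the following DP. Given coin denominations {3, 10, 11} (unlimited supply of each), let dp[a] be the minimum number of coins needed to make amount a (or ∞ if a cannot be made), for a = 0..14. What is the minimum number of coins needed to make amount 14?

2

 a  0  1  2  3  4  5  6  7  8  9 10 11 12 13 14
dp  0  -  -  1  -  -  2  -  -  3  1  1  4  2  2
(- denotes ∞ / unreachable)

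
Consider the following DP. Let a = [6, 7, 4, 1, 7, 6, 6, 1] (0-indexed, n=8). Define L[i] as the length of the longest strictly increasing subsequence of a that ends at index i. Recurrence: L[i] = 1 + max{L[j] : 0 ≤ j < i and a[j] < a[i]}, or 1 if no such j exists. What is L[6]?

   i    0    1    2    3    4    5    6    7
a[i]    6    7    4    1    7    6    6    1
L[i]    1    2    1    1    2    2    2    1

2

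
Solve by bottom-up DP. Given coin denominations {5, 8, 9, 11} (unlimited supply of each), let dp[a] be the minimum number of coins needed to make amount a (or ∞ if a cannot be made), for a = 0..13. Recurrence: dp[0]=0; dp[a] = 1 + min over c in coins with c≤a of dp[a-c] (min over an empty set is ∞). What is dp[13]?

 a  0  1  2  3  4  5  6  7  8  9 10 11 12 13
dp  0  -  -  -  -  1  -  -  1  1  2  1  -  2
(- denotes ∞ / unreachable)

2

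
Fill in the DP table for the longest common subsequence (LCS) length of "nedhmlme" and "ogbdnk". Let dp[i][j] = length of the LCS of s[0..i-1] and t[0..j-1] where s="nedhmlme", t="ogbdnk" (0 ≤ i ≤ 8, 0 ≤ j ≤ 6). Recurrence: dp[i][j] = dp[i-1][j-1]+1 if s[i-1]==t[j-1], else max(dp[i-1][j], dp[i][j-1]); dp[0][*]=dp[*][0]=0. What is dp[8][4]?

   ''  o  g  b  d  n  k
''  0  0  0  0  0  0  0
 n  0  0  0  0  0  1  1
 e  0  0  0  0  0  1  1
 d  0  0  0  0  1  1  1
 h  0  0  0  0  1  1  1
 m  0  0  0  0  1  1  1
 l  0  0  0  0  1  1  1
 m  0  0  0  0  1  1  1
 e  0  0  0  0  1  1  1

1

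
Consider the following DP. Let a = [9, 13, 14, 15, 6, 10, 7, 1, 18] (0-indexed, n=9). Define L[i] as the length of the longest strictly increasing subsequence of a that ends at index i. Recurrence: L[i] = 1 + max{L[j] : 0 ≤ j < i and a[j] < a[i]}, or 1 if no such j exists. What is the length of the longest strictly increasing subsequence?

   i    0    1    2    3    4    5    6    7    8
a[i]    9   13   14   15    6   10    7    1   18
L[i]    1    2    3    4    1    2    2    1    5

5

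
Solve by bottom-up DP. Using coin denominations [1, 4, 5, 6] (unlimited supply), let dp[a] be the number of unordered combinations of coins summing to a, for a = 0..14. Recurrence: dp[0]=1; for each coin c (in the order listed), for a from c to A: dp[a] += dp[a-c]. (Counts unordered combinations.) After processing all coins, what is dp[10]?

8

after  coin     0     1     2     3     4     5     6     7     8     9    10    11    12    13    14
          1     1     1     1     1     1     1     1     1     1     1     1     1     1     1     1
          4     1     1     1     1     2     2     2     2     3     3     3     3     4     4     4
          5     1     1     1     1     2     3     3     3     4     5     6     6     7     8     9
          6     1     1     1     1     2     3     4     4     5     6     8     9    11    12    14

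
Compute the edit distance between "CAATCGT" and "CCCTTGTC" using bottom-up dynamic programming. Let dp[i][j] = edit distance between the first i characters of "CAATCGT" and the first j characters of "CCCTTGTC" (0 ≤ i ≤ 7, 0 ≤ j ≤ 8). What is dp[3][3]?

2

   ''  C  C  C  T  T  G  T  C
''  0  1  2  3  4  5  6  7  8
 C  1  0  1  2  3  4  5  6  7
 A  2  1  1  2  3  4  5  6  7
 A  3  2  2  2  3  4  5  6  7
 T  4  3  3  3  2  3  4  5  6
 C  5  4  3  3  3  3  4  5  5
 G  6  5  4  4  4  4  3  4  5
 T  7  6  5  5  4  4  4  3  4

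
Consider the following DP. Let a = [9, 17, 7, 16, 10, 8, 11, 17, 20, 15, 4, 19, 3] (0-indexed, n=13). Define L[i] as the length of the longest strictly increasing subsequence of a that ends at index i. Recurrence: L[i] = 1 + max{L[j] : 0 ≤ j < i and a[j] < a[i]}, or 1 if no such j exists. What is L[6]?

   i    0    1    2    3    4    5    6    7    8    9   10   11   12
a[i]    9   17    7   16   10    8   11   17   20   15    4   19    3
L[i]    1    2    1    2    2    2    3    4    5    4    1    5    1

3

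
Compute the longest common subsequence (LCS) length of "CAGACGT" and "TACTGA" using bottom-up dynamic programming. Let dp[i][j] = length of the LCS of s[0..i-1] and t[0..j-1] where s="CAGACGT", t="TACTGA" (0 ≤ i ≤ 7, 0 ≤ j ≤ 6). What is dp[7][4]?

3

   ''  T  A  C  T  G  A
''  0  0  0  0  0  0  0
 C  0  0  0  1  1  1  1
 A  0  0  1  1  1  1  2
 G  0  0  1  1  1  2  2
 A  0  0  1  1  1  2  3
 C  0  0  1  2  2  2  3
 G  0  0  1  2  2  3  3
 T  0  1  1  2  3  3  3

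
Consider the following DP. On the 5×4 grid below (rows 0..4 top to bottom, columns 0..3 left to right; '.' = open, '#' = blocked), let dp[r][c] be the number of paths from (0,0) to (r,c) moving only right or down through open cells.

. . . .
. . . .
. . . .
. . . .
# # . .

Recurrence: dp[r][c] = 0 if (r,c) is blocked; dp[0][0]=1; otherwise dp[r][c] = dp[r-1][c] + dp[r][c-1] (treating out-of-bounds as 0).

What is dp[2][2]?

r\c   0   1   2   3
  0   1   1   1   1
  1   1   2   3   4
  2   1   3   6  10
  3   1   4  10  20
  4   0   0  10  30

6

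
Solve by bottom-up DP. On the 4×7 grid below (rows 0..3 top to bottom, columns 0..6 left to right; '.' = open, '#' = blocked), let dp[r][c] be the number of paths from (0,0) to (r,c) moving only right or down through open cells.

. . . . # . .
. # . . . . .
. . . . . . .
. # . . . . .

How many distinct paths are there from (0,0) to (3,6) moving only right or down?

30

r\c   0   1   2   3   4   5   6
  0   1   1   1   1   0   0   0
  1   1   0   1   2   2   2   2
  2   1   1   2   4   6   8  10
  3   1   0   2   6  12  20  30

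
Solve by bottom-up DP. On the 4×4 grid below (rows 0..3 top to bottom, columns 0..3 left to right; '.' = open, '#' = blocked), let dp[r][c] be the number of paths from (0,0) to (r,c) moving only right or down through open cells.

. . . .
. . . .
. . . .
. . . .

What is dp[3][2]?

r\c   0   1   2   3
  0   1   1   1   1
  1   1   2   3   4
  2   1   3   6  10
  3   1   4  10  20

10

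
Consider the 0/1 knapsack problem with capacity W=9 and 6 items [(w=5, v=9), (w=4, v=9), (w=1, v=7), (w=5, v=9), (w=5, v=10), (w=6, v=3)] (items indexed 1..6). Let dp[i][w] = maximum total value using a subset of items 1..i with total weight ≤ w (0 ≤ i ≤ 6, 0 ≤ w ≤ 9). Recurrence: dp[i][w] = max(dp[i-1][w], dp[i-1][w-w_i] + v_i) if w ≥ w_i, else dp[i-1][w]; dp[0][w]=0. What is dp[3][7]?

16

i\w   0   1   2   3   4   5   6   7   8   9
  0   0   0   0   0   0   0   0   0   0   0
  1   0   0   0   0   0   9   9   9   9   9
  2   0   0   0   0   9   9   9   9   9  18
  3   0   7   7   7   9  16  16  16  16  18
  4   0   7   7   7   9  16  16  16  16  18
  5   0   7   7   7   9  16  17  17  17  19
  6   0   7   7   7   9  16  17  17  17  19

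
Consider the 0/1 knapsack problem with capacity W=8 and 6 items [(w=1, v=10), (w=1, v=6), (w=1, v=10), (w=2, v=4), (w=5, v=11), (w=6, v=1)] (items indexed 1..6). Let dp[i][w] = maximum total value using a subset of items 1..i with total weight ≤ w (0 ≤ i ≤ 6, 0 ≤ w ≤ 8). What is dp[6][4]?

26

i\w   0   1   2   3   4   5   6   7   8
  0   0   0   0   0   0   0   0   0   0
  1   0  10  10  10  10  10  10  10  10
  2   0  10  16  16  16  16  16  16  16
  3   0  10  20  26  26  26  26  26  26
  4   0  10  20  26  26  30  30  30  30
  5   0  10  20  26  26  30  30  31  37
  6   0  10  20  26  26  30  30  31  37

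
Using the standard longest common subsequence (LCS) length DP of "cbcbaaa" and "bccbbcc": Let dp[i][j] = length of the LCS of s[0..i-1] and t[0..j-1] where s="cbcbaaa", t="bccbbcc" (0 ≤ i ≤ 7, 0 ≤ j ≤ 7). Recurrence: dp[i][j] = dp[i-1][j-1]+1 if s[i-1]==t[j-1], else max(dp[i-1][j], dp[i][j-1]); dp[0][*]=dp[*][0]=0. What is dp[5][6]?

   ''  b  c  c  b  b  c  c
''  0  0  0  0  0  0  0  0
 c  0  0  1  1  1  1  1  1
 b  0  1  1  1  2  2  2  2
 c  0  1  2  2  2  2  3  3
 b  0  1  2  2  3  3  3  3
 a  0  1  2  2  3  3  3  3
 a  0  1  2  2  3  3  3  3
 a  0  1  2  2  3  3  3  3

3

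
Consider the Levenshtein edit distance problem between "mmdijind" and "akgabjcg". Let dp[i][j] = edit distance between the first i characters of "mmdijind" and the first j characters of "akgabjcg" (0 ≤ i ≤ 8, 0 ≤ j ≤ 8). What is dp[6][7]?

   ''  a  k  g  a  b  j  c  g
''  0  1  2  3  4  5  6  7  8
 m  1  1  2  3  4  5  6  7  8
 m  2  2  2  3  4  5  6  7  8
 d  3  3  3  3  4  5  6  7  8
 i  4  4  4  4  4  5  6  7  8
 j  5  5  5  5  5  5  5  6  7
 i  6  6  6  6  6  6  6  6  7
 n  7  7  7  7  7  7  7  7  7
 d  8  8  8  8  8  8  8  8  8

6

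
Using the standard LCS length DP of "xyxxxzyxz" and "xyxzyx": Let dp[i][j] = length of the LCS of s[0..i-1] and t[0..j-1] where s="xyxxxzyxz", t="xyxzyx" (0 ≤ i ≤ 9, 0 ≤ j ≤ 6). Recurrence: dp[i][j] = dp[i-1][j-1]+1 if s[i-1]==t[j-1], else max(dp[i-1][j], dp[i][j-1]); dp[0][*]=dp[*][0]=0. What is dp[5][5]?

   ''  x  y  x  z  y  x
''  0  0  0  0  0  0  0
 x  0  1  1  1  1  1  1
 y  0  1  2  2  2  2  2
 x  0  1  2  3  3  3  3
 x  0  1  2  3  3  3  4
 x  0  1  2  3  3  3  4
 z  0  1  2  3  4  4  4
 y  0  1  2  3  4  5  5
 x  0  1  2  3  4  5  6
 z  0  1  2  3  4  5  6

3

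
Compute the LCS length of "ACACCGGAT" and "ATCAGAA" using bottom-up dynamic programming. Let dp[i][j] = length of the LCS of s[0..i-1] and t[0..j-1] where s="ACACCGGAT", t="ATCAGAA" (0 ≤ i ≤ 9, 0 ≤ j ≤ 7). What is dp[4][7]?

3

   ''  A  T  C  A  G  A  A
''  0  0  0  0  0  0  0  0
 A  0  1  1  1  1  1  1  1
 C  0  1  1  2  2  2  2  2
 A  0  1  1  2  3  3  3  3
 C  0  1  1  2  3  3  3  3
 C  0  1  1  2  3  3  3  3
 G  0  1  1  2  3  4  4  4
 G  0  1  1  2  3  4  4  4
 A  0  1  1  2  3  4  5  5
 T  0  1  2  2  3  4  5  5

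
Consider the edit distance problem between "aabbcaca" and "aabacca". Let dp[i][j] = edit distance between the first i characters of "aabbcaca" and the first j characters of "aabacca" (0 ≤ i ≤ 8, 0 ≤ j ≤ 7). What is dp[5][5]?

1

   ''  a  a  b  a  c  c  a
''  0  1  2  3  4  5  6  7
 a  1  0  1  2  3  4  5  6
 a  2  1  0  1  2  3  4  5
 b  3  2  1  0  1  2  3  4
 b  4  3  2  1  1  2  3  4
 c  5  4  3  2  2  1  2  3
 a  6  5  4  3  2  2  2  2
 c  7  6  5  4  3  2  2  3
 a  8  7  6  5  4  3  3  2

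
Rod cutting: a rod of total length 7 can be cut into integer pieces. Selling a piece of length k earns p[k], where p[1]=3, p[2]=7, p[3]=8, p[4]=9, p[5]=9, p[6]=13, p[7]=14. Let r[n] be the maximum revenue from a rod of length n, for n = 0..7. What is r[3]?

10

   n    0    1    2    3    4    5    6    7
r[n]    0    3    7   10   14   17   21   24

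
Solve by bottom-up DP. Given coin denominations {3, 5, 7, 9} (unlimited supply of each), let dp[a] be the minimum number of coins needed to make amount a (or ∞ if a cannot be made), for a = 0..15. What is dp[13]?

3

 a  0  1  2  3  4  5  6  7  8  9 10 11 12 13 14 15
dp  0  -  -  1  -  1  2  1  2  1  2  3  2  3  2  3
(- denotes ∞ / unreachable)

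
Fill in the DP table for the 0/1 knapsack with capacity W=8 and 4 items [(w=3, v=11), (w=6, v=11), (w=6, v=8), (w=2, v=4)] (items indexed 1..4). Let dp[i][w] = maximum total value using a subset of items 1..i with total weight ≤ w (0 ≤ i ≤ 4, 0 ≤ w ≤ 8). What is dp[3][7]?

i\w   0   1   2   3   4   5   6   7   8
  0   0   0   0   0   0   0   0   0   0
  1   0   0   0  11  11  11  11  11  11
  2   0   0   0  11  11  11  11  11  11
  3   0   0   0  11  11  11  11  11  11
  4   0   0   4  11  11  15  15  15  15

11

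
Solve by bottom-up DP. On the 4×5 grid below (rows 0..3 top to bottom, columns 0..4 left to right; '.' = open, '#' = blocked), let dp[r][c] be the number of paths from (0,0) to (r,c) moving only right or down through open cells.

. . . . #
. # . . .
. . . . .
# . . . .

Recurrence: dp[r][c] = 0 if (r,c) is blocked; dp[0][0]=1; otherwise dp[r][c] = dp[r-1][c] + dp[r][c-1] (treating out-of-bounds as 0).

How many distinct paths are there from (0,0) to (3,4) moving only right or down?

r\c   0   1   2   3   4
  0   1   1   1   1   0
  1   1   0   1   2   2
  2   1   1   2   4   6
  3   0   1   3   7  13

13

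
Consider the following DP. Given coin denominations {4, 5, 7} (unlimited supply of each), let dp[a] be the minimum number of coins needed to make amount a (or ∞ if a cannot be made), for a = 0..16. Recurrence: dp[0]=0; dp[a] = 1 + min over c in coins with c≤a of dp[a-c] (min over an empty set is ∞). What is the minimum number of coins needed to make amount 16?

 a  0  1  2  3  4  5  6  7  8  9 10 11 12 13 14 15 16
dp  0  -  -  -  1  1  -  1  2  2  2  2  2  3  2  3  3
(- denotes ∞ / unreachable)

3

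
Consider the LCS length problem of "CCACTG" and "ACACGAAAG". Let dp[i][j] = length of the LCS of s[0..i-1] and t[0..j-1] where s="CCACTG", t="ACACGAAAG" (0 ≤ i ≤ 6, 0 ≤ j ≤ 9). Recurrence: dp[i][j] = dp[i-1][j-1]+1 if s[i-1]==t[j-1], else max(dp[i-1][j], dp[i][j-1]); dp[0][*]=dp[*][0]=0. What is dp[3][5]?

2

   ''  A  C  A  C  G  A  A  A  G
''  0  0  0  0  0  0  0  0  0  0
 C  0  0  1  1  1  1  1  1  1  1
 C  0  0  1  1  2  2  2  2  2  2
 A  0  1  1  2  2  2  3  3  3  3
 C  0  1  2  2  3  3  3  3  3  3
 T  0  1  2  2  3  3  3  3  3  3
 G  0  1  2  2  3  4  4  4  4  4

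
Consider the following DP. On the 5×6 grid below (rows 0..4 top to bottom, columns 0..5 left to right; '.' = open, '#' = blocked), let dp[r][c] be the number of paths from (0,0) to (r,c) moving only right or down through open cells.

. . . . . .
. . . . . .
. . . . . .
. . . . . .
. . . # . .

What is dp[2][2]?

6

r\c   0   1   2   3   4   5
  0   1   1   1   1   1   1
  1   1   2   3   4   5   6
  2   1   3   6  10  15  21
  3   1   4  10  20  35  56
  4   1   5  15   0  35  91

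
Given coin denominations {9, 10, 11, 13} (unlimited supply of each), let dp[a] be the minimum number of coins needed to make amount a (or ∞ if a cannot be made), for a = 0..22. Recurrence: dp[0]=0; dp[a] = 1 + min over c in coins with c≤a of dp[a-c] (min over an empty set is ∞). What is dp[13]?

1

 a  0  1  2  3  4  5  6  7  8  9 10 11 12 13 14 15 16 17 18 19 20 21 22
dp  0  -  -  -  -  -  -  -  -  1  1  1  -  1  -  -  -  -  2  2  2  2  2
(- denotes ∞ / unreachable)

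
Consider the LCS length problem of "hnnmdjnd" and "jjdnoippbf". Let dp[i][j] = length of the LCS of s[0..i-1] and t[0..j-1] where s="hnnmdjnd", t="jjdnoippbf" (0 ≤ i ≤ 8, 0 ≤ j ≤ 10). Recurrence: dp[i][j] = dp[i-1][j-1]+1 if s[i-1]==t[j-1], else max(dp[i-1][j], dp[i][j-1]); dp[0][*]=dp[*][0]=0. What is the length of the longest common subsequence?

2

   ''  j  j  d  n  o  i  p  p  b  f
''  0  0  0  0  0  0  0  0  0  0  0
 h  0  0  0  0  0  0  0  0  0  0  0
 n  0  0  0  0  1  1  1  1  1  1  1
 n  0  0  0  0  1  1  1  1  1  1  1
 m  0  0  0  0  1  1  1  1  1  1  1
 d  0  0  0  1  1  1  1  1  1  1  1
 j  0  1  1  1  1  1  1  1  1  1  1
 n  0  1  1  1  2  2  2  2  2  2  2
 d  0  1  1  2  2  2  2  2  2  2  2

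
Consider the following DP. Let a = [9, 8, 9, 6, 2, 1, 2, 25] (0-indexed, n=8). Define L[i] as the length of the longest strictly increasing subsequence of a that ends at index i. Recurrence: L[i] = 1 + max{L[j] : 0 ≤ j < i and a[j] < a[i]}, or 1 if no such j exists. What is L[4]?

1

   i    0    1    2    3    4    5    6    7
a[i]    9    8    9    6    2    1    2   25
L[i]    1    1    2    1    1    1    2    3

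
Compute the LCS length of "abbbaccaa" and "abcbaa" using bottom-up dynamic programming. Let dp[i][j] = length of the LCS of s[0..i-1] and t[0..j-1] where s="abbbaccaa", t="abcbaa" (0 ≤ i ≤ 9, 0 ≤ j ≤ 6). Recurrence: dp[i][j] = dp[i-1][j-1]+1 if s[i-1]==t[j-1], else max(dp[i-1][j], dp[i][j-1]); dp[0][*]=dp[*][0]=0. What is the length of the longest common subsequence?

5

   ''  a  b  c  b  a  a
''  0  0  0  0  0  0  0
 a  0  1  1  1  1  1  1
 b  0  1  2  2  2  2  2
 b  0  1  2  2  3  3  3
 b  0  1  2  2  3  3  3
 a  0  1  2  2  3  4  4
 c  0  1  2  3  3  4  4
 c  0  1  2  3  3  4  4
 a  0  1  2  3  3  4  5
 a  0  1  2  3  3  4  5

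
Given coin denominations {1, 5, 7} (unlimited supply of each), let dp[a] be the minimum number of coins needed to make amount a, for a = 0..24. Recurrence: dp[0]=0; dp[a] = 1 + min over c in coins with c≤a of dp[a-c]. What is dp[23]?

 a  0  1  2  3  4  5  6  7  8  9 10 11 12 13 14 15 16 17 18 19 20 21 22 23 24
dp  0  1  2  3  4  1  2  1  2  3  2  3  2  3  2  3  4  3  4  3  4  3  4  5  4

5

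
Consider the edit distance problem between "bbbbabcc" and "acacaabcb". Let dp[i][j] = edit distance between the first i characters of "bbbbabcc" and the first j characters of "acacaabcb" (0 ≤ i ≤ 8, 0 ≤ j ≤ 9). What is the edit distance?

6

   ''  a  c  a  c  a  a  b  c  b
''  0  1  2  3  4  5  6  7  8  9
 b  1  1  2  3  4  5  6  6  7  8
 b  2  2  2  3  4  5  6  6  7  7
 b  3  3  3  3  4  5  6  6  7  7
 b  4  4  4  4  4  5  6  6  7  7
 a  5  4  5  4  5  4  5  6  7  8
 b  6  5  5  5  5  5  5  5  6  7
 c  7  6  5  6  5  6  6  6  5  6
 c  8  7  6  6  6  6  7  7  6  6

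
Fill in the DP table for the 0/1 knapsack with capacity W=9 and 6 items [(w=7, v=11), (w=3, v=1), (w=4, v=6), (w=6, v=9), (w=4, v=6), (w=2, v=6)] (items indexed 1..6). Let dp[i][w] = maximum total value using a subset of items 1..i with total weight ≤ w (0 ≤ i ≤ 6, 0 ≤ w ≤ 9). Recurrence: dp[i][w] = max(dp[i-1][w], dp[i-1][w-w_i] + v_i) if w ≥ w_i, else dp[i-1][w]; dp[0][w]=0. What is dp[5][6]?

i\w   0   1   2   3   4   5   6   7   8   9
  0   0   0   0   0   0   0   0   0   0   0
  1   0   0   0   0   0   0   0  11  11  11
  2   0   0   0   1   1   1   1  11  11  11
  3   0   0   0   1   6   6   6  11  11  11
  4   0   0   0   1   6   6   9  11  11  11
  5   0   0   0   1   6   6   9  11  12  12
  6   0   0   6   6   6   7  12  12  15  17

9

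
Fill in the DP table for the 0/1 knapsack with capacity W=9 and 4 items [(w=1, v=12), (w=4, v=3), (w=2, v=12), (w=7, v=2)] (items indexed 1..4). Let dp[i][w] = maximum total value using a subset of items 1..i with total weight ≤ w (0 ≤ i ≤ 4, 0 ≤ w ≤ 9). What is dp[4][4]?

24

i\w   0   1   2   3   4   5   6   7   8   9
  0   0   0   0   0   0   0   0   0   0   0
  1   0  12  12  12  12  12  12  12  12  12
  2   0  12  12  12  12  15  15  15  15  15
  3   0  12  12  24  24  24  24  27  27  27
  4   0  12  12  24  24  24  24  27  27  27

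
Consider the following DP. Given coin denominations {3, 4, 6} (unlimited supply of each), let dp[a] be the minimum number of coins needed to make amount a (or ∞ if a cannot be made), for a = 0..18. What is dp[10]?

 a  0  1  2  3  4  5  6  7  8  9 10 11 12 13 14 15 16 17 18
dp  0  -  -  1  1  -  1  2  2  2  2  3  2  3  3  3  3  4  3
(- denotes ∞ / unreachable)

2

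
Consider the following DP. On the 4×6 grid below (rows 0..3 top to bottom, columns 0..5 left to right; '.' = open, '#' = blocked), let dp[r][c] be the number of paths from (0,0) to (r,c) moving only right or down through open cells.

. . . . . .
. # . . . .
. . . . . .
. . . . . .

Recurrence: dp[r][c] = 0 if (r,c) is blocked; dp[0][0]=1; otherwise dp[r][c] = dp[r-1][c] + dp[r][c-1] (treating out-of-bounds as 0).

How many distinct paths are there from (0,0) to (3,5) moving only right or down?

r\c   0   1   2   3   4   5
  0   1   1   1   1   1   1
  1   1   0   1   2   3   4
  2   1   1   2   4   7  11
  3   1   2   4   8  15  26

26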